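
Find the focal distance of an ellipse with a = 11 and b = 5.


c^2 = 11^2 - 5^2 = 121 - 25 = 96
c = sqrt(96) = 9.7980

c = 9.7980


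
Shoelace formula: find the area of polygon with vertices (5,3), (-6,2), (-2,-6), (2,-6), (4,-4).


sum(xi*y_{i+1}) = 5*2 - 6*(-6) - 2*(-6) + 2*(-4) + 4*3 = 62
sum(yi*x_{i+1}) = 3*(-6) + 2*(-2) - 6*2 - 6*4 - 4*5 = -78
Area = |62 + 78|/2 = 140/2 = 70.0000

70.0000 sq units


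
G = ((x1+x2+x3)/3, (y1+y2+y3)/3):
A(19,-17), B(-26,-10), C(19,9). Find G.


Gx = (19- 26+19)/3 = 12/3 = 4.0000
Gy = (-17- 10+9)/3 = -18/3 = -6.0000

G = (4.0000, -6.0000)


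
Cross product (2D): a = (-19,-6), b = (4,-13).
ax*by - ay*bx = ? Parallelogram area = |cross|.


cross = -19*(-13) + 6*4 = 247 + 24 = 271
Parallelogram area = |271| = 271

cross = 271, parallelogram area = 271


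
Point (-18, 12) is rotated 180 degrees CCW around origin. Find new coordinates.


cos(180) = -1, sin(180) = 0
x' = -18*(-1) - 12*0 = 18
y' = -18*0 + 12*(-1) = -12

(18, -12)


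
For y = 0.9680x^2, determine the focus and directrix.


a = 0.9680
1/(4a) = 0.2583
Focus = (0, 0.2583)
Directrix: y = -0.2583

Focus = (0, 0.2583), Directrix: y = -0.2583


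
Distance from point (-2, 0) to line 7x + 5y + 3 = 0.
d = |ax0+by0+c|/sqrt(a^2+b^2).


|7*(-2) + 5*0 + 3| = |-11| = 11
sqrt(49 + 25) = sqrt(74) = 8.6023
d = 11/sqrt(74) = 1.2787

1.2787


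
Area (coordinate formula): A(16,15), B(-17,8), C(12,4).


16*(8-4) = 64
-17*(4-15) = 187
12*(15-8) = 84
sum = 335
Area = |335|/2 = 167.5000

167.5000 sq units


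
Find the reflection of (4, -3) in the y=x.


Reflection rule for y=x: (y, x)
(4, -3) -> (-3, 4)

(-3, 4)


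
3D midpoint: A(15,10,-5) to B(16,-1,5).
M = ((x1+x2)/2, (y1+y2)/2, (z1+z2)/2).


Mx = (15+16)/2 = 15.5000
My = (10- 1)/2 = 4.5000
Mz = (-5+5)/2 = 0

M = (15.5000, 4.5000, 0)


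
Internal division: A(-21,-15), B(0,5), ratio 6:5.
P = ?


Px = (6*0 + 5*(-21))/11 = -105/11 = -9.5455
Py = (6*5 + 5*(-15))/11 = -45/11 = -4.0909

P = (-9.5455, -4.0909)


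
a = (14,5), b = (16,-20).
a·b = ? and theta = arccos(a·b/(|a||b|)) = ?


a·b = 14*16 + 5*(-20) = 224 - 100 = 124
|a| = sqrt(196+25) = 14.8661
|b| = sqrt(256+400) = 25.6125
cos(theta) = 124/(sqrt(221)*sqrt(656)) = 124/sqrt(144976) = 0.325667
theta = arccos(124/sqrt(144976)) = 70.9940 degrees

a·b = 124, theta = 70.9940 deg


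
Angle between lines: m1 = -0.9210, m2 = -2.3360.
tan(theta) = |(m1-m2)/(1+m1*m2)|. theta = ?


m1-m2 = 1.415
1+m1*m2 = 3.151456
tan(theta) = |1.415/3.151456| = 0.448999
theta = arctan(|1.415/3.151456|) = 24.1800 degrees (acute angle)

24.1800 degrees


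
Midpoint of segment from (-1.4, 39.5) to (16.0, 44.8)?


Mx = (-1.4 + 16.0)/2 = 14.6/2 = 7.3000
My = (39.5 + 44.8)/2 = 84.3/2 = 42.1500

(7.3000, 42.1500)


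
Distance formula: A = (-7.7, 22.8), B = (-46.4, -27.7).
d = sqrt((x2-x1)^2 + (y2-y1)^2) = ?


dx = -46.4 + 7.7 = -38.7
dy = -27.7 - 22.8 = -50.5
d = sqrt(1497.69 + 2550.25) = sqrt(4047.94) = 63.6234

63.6234


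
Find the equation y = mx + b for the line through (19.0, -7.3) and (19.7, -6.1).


m = (1.2)/(0.7) = 1.7143
b = y1 - m*x1 = -7.3 - (1.2*19.0)/(0.7) = -7.3 - 32.5714 = -39.8714

y = 1.7143x - 39.8714


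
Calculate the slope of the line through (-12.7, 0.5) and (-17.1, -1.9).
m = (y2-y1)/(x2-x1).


dy = -1.9 - 0.5 = -2.4
dx = -17.1 + 12.7 = -4.4
m = -2.4/(-4.4) = 0.5455

m = 0.5455


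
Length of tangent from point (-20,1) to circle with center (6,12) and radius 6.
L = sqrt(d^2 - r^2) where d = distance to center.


d = sqrt((-20-6)^2 + (1-12)^2) = sqrt(676+121) = 28.2312
L = sqrt(797.0000 - 36) = sqrt(761.0000) = 27.5862

27.5862


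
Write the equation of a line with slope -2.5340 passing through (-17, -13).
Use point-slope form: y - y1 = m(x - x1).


y + 13 = -2.5340(x + 17)
y = -2.5340x - 13 + 2.5340*(-17)
y = -2.5340x - 56.0780

y = -2.5340x - 56.0780


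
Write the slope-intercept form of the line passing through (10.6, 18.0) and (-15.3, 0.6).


m = (-17.4)/(-25.9) = 0.6718
b = y1 - m*x1 = 18.0 - (-17.4*10.6)/(-25.9) = 18.0 - 7.1212 = 10.8788

y = 0.6718x + 10.8788


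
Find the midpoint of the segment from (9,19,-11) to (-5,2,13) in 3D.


Mx = (9- 5)/2 = 2.0000
My = (19+2)/2 = 10.5000
Mz = (-11+13)/2 = 1.0000

M = (2.0000, 10.5000, 1.0000)


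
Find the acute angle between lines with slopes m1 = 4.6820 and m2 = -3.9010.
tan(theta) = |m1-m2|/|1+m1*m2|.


m1-m2 = 8.583
1+m1*m2 = -17.264482
tan(theta) = |8.583/(-17.264482)| = 0.497148
theta = arctan(|8.583/(-17.264482)|) = 26.4342 degrees (acute angle)

26.4342 degrees


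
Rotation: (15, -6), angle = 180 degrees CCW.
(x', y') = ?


cos(180) = -1, sin(180) = 0
x' = 15*(-1) + 6*0 = -15
y' = 15*0 - 6*(-1) = 6

(-15, 6)


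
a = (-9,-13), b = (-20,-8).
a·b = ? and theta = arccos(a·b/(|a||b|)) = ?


a·b = -9*(-20) - 13*(-8) = 180 + 104 = 284
|a| = sqrt(81+169) = 15.8114
|b| = sqrt(400+64) = 21.5407
cos(theta) = 284/(sqrt(250)*sqrt(464)) = 284/sqrt(116000) = 0.833853
theta = arccos(284/sqrt(116000)) = 33.5034 degrees

a·b = 284, theta = 33.5034 deg


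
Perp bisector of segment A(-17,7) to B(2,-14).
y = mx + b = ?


Midpoint = (-7.5, -3.5)
Slope of AB = dy/dx = -21/19 = -1.1053
Perp slope = -dx/dy = 19/21 = 0.9048
b = My - (perp slope)*Mx = -3.5 + (19*(-7.5))/(-21) = -3.5 + 6.7857 = 3.2857

y = 0.9048x + 3.2857


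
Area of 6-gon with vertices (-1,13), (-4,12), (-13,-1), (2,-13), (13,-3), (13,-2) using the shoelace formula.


sum(xi*y_{i+1}) = -1*12 - 4*(-1) - 13*(-13) + 2*(-3) + 13*(-2) + 13*13 = 298
sum(yi*x_{i+1}) = 13*(-4) + 12*(-13) - 1*2 - 13*13 - 3*13 - 2*(-1) = -416
Area = |298 + 416|/2 = 714/2 = 357.0000

357.0000 sq units


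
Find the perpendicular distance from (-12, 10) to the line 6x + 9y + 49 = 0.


|6*(-12) + 9*10 + 49| = |67| = 67
sqrt(36 + 81) = sqrt(117) = 10.8167
d = 67/sqrt(117) = 6.1942

6.1942


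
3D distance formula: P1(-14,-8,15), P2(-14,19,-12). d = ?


dx=0, dy=27, dz=-27
d = sqrt(0+729+729) = sqrt(1458) = 38.1838

38.1838


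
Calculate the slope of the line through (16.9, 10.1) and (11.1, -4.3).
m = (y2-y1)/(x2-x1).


dy = -4.3 - 10.1 = -14.4
dx = 11.1 - 16.9 = -5.8
m = -14.4/(-5.8) = 2.4828

m = 2.4828


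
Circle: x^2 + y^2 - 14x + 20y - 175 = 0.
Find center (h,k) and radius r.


h = -D/2 = 14/2 = 7
k = -E/2 = -20/2 = -10
r^2 = h^2 + k^2 - F = 49 + 100 + 175 = 324
r = 18

Center (7, -10), radius = 18


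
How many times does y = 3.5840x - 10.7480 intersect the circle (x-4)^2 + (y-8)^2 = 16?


Substitute y = 3.5840x - 10.7480: (x-4)^2 + (3.5840x- 10.7480-8)^2 = 16
Expand to Ax^2 + Bx + C = 0, where b-k = -18.748
A = 1+m^2 = 13.845056
B = 2(m(b-k) - h) = 2(3.5840*(-18.748) - 4) = -142.385664
C = h^2 + (b-k)^2 - r^2 = 16 + 351.487504 - 16 = 351.487504
disc = B^2-4AC = 20273.6773 - 19465.4567 = 808.2206
disc > 0

2 intersection points


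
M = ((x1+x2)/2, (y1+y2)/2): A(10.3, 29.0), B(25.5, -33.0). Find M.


Mx = (10.3 + 25.5)/2 = 35.8/2 = 17.9000
My = (29.0 - 33.0)/2 = -4.0/2 = -2.0000

(17.9000, -2.0000)


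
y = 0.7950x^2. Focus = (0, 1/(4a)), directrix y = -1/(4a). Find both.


a = 0.7950
1/(4a) = 0.3145
Focus = (0, 0.3145)
Directrix: y = -0.3145

Focus = (0, 0.3145), Directrix: y = -0.3145


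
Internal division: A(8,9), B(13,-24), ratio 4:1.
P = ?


Px = (4*13 + 1*8)/5 = 60/5 = 12.0000
Py = (4*(-24) + 1*9)/5 = -87/5 = -17.4000

P = (12.0000, -17.4000)


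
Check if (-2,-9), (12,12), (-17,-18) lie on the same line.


-2*(12+ 18) + 12*(-18+ 9) - 17*(-9-12)
= -60 - 108 + 357 = 189

No, not collinear (determinant = 189)


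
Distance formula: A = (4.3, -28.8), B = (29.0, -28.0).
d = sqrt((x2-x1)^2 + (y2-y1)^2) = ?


dx = 29.0 - 4.3 = 24.7
dy = -28.0 + 28.8 = 0.8
d = sqrt(610.09 + 0.64) = sqrt(610.73) = 24.7130

24.7130


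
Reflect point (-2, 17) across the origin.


Reflection rule for origin: (-x, -y)
(-2, 17) -> (2, -17)

(2, -17)


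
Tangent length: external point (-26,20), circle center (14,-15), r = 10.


d = sqrt((-26-14)^2 + (20+ 15)^2) = sqrt(1600+1225) = 53.1507
L = sqrt(2825.0000 - 100) = sqrt(2725.0000) = 52.2015

52.2015


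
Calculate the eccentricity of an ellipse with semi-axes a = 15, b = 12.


c = sqrt(225-144) = sqrt(81) = 9.0000
e = c/a = 9/15 = 0.6000

e = 0.6000


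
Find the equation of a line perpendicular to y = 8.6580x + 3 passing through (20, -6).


Perpendicular slope = -1/m1 = -1/8.6580 = -0.1155
b2 = y0 - m2*x0 = -6 + 20/8.6580 = -6 + 2.3100 = -3.6900

y = -0.1155x - 3.6900


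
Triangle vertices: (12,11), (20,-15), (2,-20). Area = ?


12*(-15+ 20) = 60
20*(-20-11) = -620
2*(11+ 15) = 52
sum = -508
Area = |-508|/2 = 254.0000

254.0000 sq units


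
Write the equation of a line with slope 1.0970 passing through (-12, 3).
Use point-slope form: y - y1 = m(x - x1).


y - 3 = 1.0970(x + 12)
y = 1.0970x + 3 - 1.0970*(-12)
y = 1.0970x + 16.1640

y = 1.0970x + 16.1640


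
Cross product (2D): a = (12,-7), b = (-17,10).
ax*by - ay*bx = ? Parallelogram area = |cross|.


cross = 12*10 + 7*(-17) = 120 - 119 = 1
Parallelogram area = |1| = 1

cross = 1, parallelogram area = 1


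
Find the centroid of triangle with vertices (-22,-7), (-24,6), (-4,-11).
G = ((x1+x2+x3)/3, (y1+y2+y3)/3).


Gx = (-22- 24- 4)/3 = -50/3 = -16.6667
Gy = (-7+6- 11)/3 = -12/3 = -4.0000

G = (-16.6667, -4.0000)


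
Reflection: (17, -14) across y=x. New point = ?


Reflection rule for y=x: (y, x)
(17, -14) -> (-14, 17)

(-14, 17)


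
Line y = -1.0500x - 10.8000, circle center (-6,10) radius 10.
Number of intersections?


Substitute y = -1.0500x - 10.8000: (x+ 6)^2 + (-1.0500x- 10.8000-10)^2 = 100
Expand to Ax^2 + Bx + C = 0, where b-k = -20.8
A = 1+m^2 = 2.1025
B = 2(m(b-k) - h) = 2(-1.0500*(-20.8) + 6) = 55.68
C = h^2 + (b-k)^2 - r^2 = 36 + 432.64 - 100 = 368.64
disc = B^2-4AC = 3100.2624 - 3100.2624 = 0
disc = 0

1 intersection point (tangent)


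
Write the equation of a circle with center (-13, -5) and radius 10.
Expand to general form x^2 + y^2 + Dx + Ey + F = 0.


(x+ 13)^2 + (y+ 5)^2 = 10^2
D = -2h = 26, E = -2k = 10
F = h^2+k^2-r^2 = 169+25-100 = 94

x^2 + y^2 + 26x + 10y + 94 = 0


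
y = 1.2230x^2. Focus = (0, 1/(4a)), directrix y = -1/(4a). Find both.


a = 1.2230
1/(4a) = 0.2044
Focus = (0, 0.2044)
Directrix: y = -0.2044

Focus = (0, 0.2044), Directrix: y = -0.2044


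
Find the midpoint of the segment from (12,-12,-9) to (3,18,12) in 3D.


Mx = (12+3)/2 = 7.5000
My = (-12+18)/2 = 3.0000
Mz = (-9+12)/2 = 1.5000

M = (7.5000, 3.0000, 1.5000)


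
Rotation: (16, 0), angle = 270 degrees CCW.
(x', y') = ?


cos(270) = 0, sin(270) = -1
x' = 16*0 - 0*(-1) = 0
y' = 16*(-1) + 0*0 = -16

(0, -16)


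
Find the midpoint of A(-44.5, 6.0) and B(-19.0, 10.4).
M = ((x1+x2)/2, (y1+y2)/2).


Mx = (-44.5 - 19.0)/2 = -63.5/2 = -31.7500
My = (6.0 + 10.4)/2 = 16.4/2 = 8.2000

(-31.7500, 8.2000)


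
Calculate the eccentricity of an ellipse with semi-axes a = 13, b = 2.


c = sqrt(169-4) = sqrt(165) = 12.8452
e = c/a = sqrt(165)/13 = 0.9881

e = 0.9881


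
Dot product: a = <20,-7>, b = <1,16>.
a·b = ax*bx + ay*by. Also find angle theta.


a·b = 20*1 - 7*16 = 20 - 112 = -92
|a| = sqrt(400+49) = 21.1896
|b| = sqrt(1+256) = 16.0312
cos(theta) = -92/(sqrt(449)*sqrt(257)) = -92/sqrt(115393) = -0.270831
theta = arccos(-92/sqrt(115393)) = 105.7137 degrees

a·b = -92, theta = 105.7137 deg


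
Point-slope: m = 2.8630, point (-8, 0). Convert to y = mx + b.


y - 0 = 2.8630(x + 8)
y = 2.8630x + 0 - 2.8630*(-8)
y = 2.8630x + 22.9040

y = 2.8630x + 22.9040


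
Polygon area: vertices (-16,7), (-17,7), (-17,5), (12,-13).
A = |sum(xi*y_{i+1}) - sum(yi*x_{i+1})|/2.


sum(xi*y_{i+1}) = -16*7 - 17*5 - 17*(-13) + 12*7 = 108
sum(yi*x_{i+1}) = 7*(-17) + 7*(-17) + 5*12 - 13*(-16) = 30
Area = |108 - 30|/2 = 78/2 = 39.0000

39.0000 sq units


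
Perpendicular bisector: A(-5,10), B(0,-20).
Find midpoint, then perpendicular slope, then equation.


Midpoint = (-2.5, -5)
Slope of AB = dy/dx = -30/5 = -6.0000
Perp slope = -dx/dy = 5/30 = 0.1667
b = My - (perp slope)*Mx = -5 + (5*(-2.5))/(-30) = -5 + 0.4167 = -4.5833

y = 0.1667x - 4.5833


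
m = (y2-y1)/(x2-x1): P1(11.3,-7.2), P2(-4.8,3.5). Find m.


dy = 3.5 + 7.2 = 10.7
dx = -4.8 - 11.3 = -16.1
m = 10.7/(-16.1) = -0.6646

m = -0.6646


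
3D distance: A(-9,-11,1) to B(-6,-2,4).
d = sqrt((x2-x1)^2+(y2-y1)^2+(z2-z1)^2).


dx=3, dy=9, dz=3
d = sqrt(9+81+9) = sqrt(99) = 9.9499

9.9499


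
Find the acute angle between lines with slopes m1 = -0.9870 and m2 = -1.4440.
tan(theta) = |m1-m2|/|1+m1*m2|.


m1-m2 = 0.457
1+m1*m2 = 2.425228
tan(theta) = |0.457/2.425228| = 0.188436
theta = arctan(|0.457/2.425228|) = 10.6714 degrees (acute angle)

10.6714 degrees


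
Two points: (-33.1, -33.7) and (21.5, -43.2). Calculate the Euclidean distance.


dx = 21.5 + 33.1 = 54.6
dy = -43.2 + 33.7 = -9.5
d = sqrt(2981.16 + 90.25) = sqrt(3071.41) = 55.4203

55.4203


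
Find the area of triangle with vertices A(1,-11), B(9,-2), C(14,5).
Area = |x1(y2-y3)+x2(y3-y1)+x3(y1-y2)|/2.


1*(-2-5) = -7
9*(5+ 11) = 144
14*(-11+ 2) = -126
sum = 11
Area = |11|/2 = 5.5000

5.5000 sq units


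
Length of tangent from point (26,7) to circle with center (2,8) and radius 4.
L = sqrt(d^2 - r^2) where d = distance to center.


d = sqrt((26-2)^2 + (7-8)^2) = sqrt(576+1) = 24.0208
L = sqrt(577.0000 - 16) = sqrt(561.0000) = 23.6854

23.6854


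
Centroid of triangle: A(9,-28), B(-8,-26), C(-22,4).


Gx = (9- 8- 22)/3 = -21/3 = -7.0000
Gy = (-28- 26+4)/3 = -50/3 = -16.6667

G = (-7.0000, -16.6667)


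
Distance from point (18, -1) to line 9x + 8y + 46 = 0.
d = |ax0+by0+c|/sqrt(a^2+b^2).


|9*18 + 8*(-1) + 46| = |200| = 200
sqrt(81 + 64) = sqrt(145) = 12.0416
d = 200/sqrt(145) = 16.6091

16.6091


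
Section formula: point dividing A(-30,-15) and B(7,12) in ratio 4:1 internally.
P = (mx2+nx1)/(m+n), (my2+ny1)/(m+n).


Px = (4*7 + 1*(-30))/5 = -2/5 = -0.4000
Py = (4*12 + 1*(-15))/5 = 33/5 = 6.6000

P = (-0.4000, 6.6000)


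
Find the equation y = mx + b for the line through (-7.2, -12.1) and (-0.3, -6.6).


m = (5.5)/(6.9) = 0.7971
b = y1 - m*x1 = -12.1 - (5.5*(-7.2))/(6.9) = -12.1 + 5.7391 = -6.3609

y = 0.7971x - 6.3609


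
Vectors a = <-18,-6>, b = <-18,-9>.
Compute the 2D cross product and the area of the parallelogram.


cross = -18*(-9) + 6*(-18) = 162 - 108 = 54
Parallelogram area = |54| = 54

cross = 54, parallelogram area = 54


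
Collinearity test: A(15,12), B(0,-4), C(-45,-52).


15*(-4+ 52) + 0*(-52-12) - 45*(12+ 4)
= 720 + 0 - 720 = 0

Yes, collinear (determinant = 0)


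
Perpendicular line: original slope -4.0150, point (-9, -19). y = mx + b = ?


Perpendicular slope = -1/m1 = -1/(-4.0150) = 0.2491
b2 = y0 - m2*x0 = -19 - 9/(-4.0150) = -19 + 2.2416 = -16.7584

y = 0.2491x - 16.7584


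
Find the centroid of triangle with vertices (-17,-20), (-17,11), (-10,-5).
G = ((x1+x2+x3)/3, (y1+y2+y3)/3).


Gx = (-17- 17- 10)/3 = -44/3 = -14.6667
Gy = (-20+11- 5)/3 = -14/3 = -4.6667

G = (-14.6667, -4.6667)


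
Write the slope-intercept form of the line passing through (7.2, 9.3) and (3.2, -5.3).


m = (-14.6)/(-4.0) = 3.6500
b = y1 - m*x1 = 9.3 - (-14.6*7.2)/(-4.0) = 9.3 - 26.2800 = -16.9800

y = 3.6500x - 16.9800


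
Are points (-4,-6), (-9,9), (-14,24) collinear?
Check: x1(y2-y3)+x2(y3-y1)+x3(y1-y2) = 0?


-4*(9-24) - 9*(24+ 6) - 14*(-6-9)
= 60 - 270 + 210 = 0

Yes, collinear (determinant = 0)


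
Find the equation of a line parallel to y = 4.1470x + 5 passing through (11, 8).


Parallel lines have equal slopes.
m2 = 4.1470
b2 = 8 - 4.1470*11 = -37.6170

y = 4.1470x - 37.6170


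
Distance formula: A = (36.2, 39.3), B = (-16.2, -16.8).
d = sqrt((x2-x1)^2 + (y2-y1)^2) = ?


dx = -16.2 - 36.2 = -52.4
dy = -16.8 - 39.3 = -56.1
d = sqrt(2745.76 + 3147.21) = sqrt(5892.97) = 76.7657

76.7657


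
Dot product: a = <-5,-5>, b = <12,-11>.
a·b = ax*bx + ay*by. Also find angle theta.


a·b = -5*12 - 5*(-11) = -60 + 55 = -5
|a| = sqrt(25+25) = 7.0711
|b| = sqrt(144+121) = 16.2788
cos(theta) = -5/(sqrt(50)*sqrt(265)) = -5/sqrt(13250) = -0.043437
theta = arccos(-5/sqrt(13250)) = 92.4896 degrees

a·b = -5, theta = 92.4896 deg


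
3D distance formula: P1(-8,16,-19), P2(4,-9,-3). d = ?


dx=12, dy=-25, dz=16
d = sqrt(144+625+256) = sqrt(1025) = 32.0156

32.0156


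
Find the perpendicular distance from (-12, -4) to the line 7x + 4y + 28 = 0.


|7*(-12) + 4*(-4) + 28| = |-72| = 72
sqrt(49 + 16) = sqrt(65) = 8.0623
d = 72/sqrt(65) = 8.9305

8.9305


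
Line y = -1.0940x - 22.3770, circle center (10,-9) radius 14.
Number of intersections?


Substitute y = -1.0940x - 22.3770: (x-10)^2 + (-1.0940x- 22.3770+ 9)^2 = 196
Expand to Ax^2 + Bx + C = 0, where b-k = -13.377
A = 1+m^2 = 2.196836
B = 2(m(b-k) - h) = 2(-1.0940*(-13.377) - 10) = 9.268876
C = h^2 + (b-k)^2 - r^2 = 100 + 178.944129 - 196 = 82.944129
disc = B^2-4AC = 85.9121 - 728.8586 = -642.9465
disc < 0

0 intersection points


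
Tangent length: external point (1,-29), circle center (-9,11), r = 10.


d = sqrt((1+ 9)^2 + (-29-11)^2) = sqrt(100+1600) = 41.2311
L = sqrt(1700.0000 - 100) = sqrt(1600.0000) = 40.0000

40.0000


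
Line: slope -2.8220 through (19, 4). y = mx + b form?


y - 4 = -2.8220(x - 19)
y = -2.8220x + 4 + 2.8220*19
y = -2.8220x + 57.6180

y = -2.8220x + 57.6180


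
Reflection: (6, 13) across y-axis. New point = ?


Reflection rule for y-axis: (-x, y)
(6, 13) -> (-6, 13)

(-6, 13)


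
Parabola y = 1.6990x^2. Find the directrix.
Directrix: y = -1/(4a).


a = 1.6990
1/(4a) = 0.1471
directrix: y = -0.1471 = -0.1471

y = -0.1471


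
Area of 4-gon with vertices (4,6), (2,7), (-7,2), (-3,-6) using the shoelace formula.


sum(xi*y_{i+1}) = 4*7 + 2*2 - 7*(-6) - 3*6 = 56
sum(yi*x_{i+1}) = 6*2 + 7*(-7) + 2*(-3) - 6*4 = -67
Area = |56 + 67|/2 = 123/2 = 61.5000

61.5000 sq units


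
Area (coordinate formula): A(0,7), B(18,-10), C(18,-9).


0*(-10+ 9) = 0
18*(-9-7) = -288
18*(7+ 10) = 306
sum = 18
Area = |18|/2 = 9.0000

9.0000 sq units


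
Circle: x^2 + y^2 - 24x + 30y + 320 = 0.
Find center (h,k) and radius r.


h = -D/2 = 24/2 = 12
k = -E/2 = -30/2 = -15
r^2 = h^2 + k^2 - F = 144 + 225 - 320 = 49
r = 7

Center (12, -15), radius = 7


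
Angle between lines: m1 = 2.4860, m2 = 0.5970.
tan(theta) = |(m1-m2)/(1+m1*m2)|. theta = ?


m1-m2 = 1.889
1+m1*m2 = 2.484142
tan(theta) = |1.889/2.484142| = 0.760424
theta = arctan(|1.889/2.484142|) = 37.2502 degrees (acute angle)

37.2502 degrees


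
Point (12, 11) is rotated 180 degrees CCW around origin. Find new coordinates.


cos(180) = -1, sin(180) = 0
x' = 12*(-1) - 11*0 = -12
y' = 12*0 + 11*(-1) = -11

(-12, -11)


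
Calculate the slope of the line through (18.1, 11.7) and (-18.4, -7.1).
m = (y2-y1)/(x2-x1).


dy = -7.1 - 11.7 = -18.8
dx = -18.4 - 18.1 = -36.5
m = -18.8/(-36.5) = 0.5151

m = 0.5151


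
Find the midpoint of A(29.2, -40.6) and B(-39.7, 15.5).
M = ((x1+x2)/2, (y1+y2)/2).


Mx = (29.2 - 39.7)/2 = -10.5/2 = -5.2500
My = (-40.6 + 15.5)/2 = -25.1/2 = -12.5500

(-5.2500, -12.5500)


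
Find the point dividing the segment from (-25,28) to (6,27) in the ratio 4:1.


Px = (4*6 + 1*(-25))/5 = -1/5 = -0.2000
Py = (4*27 + 1*28)/5 = 136/5 = 27.2000

P = (-0.2000, 27.2000)


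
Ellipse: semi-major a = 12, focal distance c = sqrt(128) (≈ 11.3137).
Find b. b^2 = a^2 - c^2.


b^2 = 12^2 - (sqrt(128))^2 = 144 - 128 = 16
b = sqrt(16) = 4

b = 4


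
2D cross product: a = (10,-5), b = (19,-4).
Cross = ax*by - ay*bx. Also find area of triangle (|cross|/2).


cross = 10*(-4) + 5*19 = -40 + 95 = 55
Triangle area = |55|/2 = 55/2 = 27.5000

cross = 55, triangle area = 27.5000


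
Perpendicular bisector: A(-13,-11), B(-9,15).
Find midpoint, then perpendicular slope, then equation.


Midpoint = (-11, 2)
Slope of AB = dy/dx = 26/4 = 6.5000
Perp slope = -dx/dy = -4/26 = -0.1538
b = My - (perp slope)*Mx = 2 + (4*(-11))/26 = 2 - 1.6923 = 0.3077

y = -0.1538x + 0.3077


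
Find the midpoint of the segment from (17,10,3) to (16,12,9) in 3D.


Mx = (17+16)/2 = 16.5000
My = (10+12)/2 = 11.0000
Mz = (3+9)/2 = 6.0000

M = (16.5000, 11.0000, 6.0000)


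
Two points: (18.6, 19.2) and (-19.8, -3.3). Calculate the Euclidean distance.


dx = -19.8 - 18.6 = -38.4
dy = -3.3 - 19.2 = -22.5
d = sqrt(1474.56 + 506.25) = sqrt(1980.81) = 44.5063

44.5063


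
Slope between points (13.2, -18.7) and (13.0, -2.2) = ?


dy = -2.2 + 18.7 = 16.5
dx = 13.0 - 13.2 = -0.2
m = 16.5/(-0.2) = -82.5000

m = -82.5000


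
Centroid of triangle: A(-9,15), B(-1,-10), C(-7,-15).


Gx = (-9- 1- 7)/3 = -17/3 = -5.6667
Gy = (15- 10- 15)/3 = -10/3 = -3.3333

G = (-5.6667, -3.3333)


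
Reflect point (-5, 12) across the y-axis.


Reflection rule for y-axis: (-x, y)
(-5, 12) -> (5, 12)

(5, 12)


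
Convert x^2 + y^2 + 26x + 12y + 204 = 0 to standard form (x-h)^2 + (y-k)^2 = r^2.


h = -D/2 = -26/2 = -13
k = -E/2 = -12/2 = -6
r^2 = h^2 + k^2 - F = 169 + 36 - 204 = 1
r = 1

Center (-13, -6), radius = 1


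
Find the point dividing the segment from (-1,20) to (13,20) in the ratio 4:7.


Px = (4*13 + 7*(-1))/11 = 45/11 = 4.0909
Py = (4*20 + 7*20)/11 = 220/11 = 20.0000

P = (4.0909, 20.0000)


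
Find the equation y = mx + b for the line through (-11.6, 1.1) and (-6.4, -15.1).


m = (-16.2)/(5.2) = -3.1154
b = y1 - m*x1 = 1.1 - (-16.2*(-11.6))/(5.2) = 1.1 - 36.1385 = -35.0385

y = -3.1154x - 35.0385


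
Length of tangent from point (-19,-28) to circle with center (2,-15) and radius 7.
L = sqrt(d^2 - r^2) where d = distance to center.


d = sqrt((-19-2)^2 + (-28+ 15)^2) = sqrt(441+169) = 24.6982
L = sqrt(610.0000 - 49) = sqrt(561.0000) = 23.6854

23.6854


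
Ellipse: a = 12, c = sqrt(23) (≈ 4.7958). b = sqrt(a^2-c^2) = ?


b^2 = 12^2 - (sqrt(23))^2 = 144 - 23 = 121
b = sqrt(121) = 11

b = 11


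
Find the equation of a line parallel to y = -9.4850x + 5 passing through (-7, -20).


Parallel lines have equal slopes.
m2 = -9.4850
b2 = -20 + 9.4850*(-7) = -86.3950

y = -9.4850x - 86.3950


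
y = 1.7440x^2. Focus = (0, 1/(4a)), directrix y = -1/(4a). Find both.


a = 1.7440
1/(4a) = 0.1433
Focus = (0, 0.1433)
Directrix: y = -0.1433

Focus = (0, 0.1433), Directrix: y = -0.1433


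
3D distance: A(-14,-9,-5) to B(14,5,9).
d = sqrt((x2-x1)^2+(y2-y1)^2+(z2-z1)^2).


dx=28, dy=14, dz=14
d = sqrt(784+196+196) = sqrt(1176) = 34.2929

34.2929


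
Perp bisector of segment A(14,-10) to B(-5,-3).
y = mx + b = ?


Midpoint = (4.5, -6.5)
Slope of AB = dy/dx = 7/(-19) = -0.3684
Perp slope = -dx/dy = 19/7 = 2.7143
b = My - (perp slope)*Mx = -6.5 + (-19*4.5)/7 = -6.5 - 12.2143 = -18.7143

y = 2.7143x - 18.7143


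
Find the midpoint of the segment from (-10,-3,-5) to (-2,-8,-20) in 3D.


Mx = (-10- 2)/2 = -6.0000
My = (-3- 8)/2 = -5.5000
Mz = (-5- 20)/2 = -12.5000

M = (-6.0000, -5.5000, -12.5000)


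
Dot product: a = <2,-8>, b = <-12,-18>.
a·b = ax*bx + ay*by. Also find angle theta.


a·b = 2*(-12) - 8*(-18) = -24 + 144 = 120
|a| = sqrt(4+64) = 8.2462
|b| = sqrt(144+324) = 21.6333
cos(theta) = 120/(sqrt(68)*sqrt(468)) = 120/sqrt(31824) = 0.672673
theta = arccos(120/sqrt(31824)) = 47.7263 degrees

a·b = 120, theta = 47.7263 deg


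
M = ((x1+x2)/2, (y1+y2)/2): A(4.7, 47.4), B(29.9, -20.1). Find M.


Mx = (4.7 + 29.9)/2 = 34.6/2 = 17.3000
My = (47.4 - 20.1)/2 = 27.3/2 = 13.6500

(17.3000, 13.6500)


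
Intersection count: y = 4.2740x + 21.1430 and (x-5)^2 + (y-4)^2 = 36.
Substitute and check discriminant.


Substitute y = 4.2740x + 21.1430: (x-5)^2 + (4.2740x+21.1430-4)^2 = 36
Expand to Ax^2 + Bx + C = 0, where b-k = 17.143
A = 1+m^2 = 19.267076
B = 2(m(b-k) - h) = 2(4.2740*17.143 - 5) = 136.538364
C = h^2 + (b-k)^2 - r^2 = 25 + 293.882449 - 36 = 282.882449
disc = B^2-4AC = 18642.7248 - 21801.2706 = -3158.5458
disc < 0

0 intersection points


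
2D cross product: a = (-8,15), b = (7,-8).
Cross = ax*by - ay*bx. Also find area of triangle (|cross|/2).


cross = -8*(-8) - 15*7 = 64 - 105 = -41
Triangle area = |-41|/2 = 41/2 = 20.5000

cross = -41, triangle area = 20.5000


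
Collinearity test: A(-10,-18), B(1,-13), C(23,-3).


-10*(-13+ 3) + 1*(-3+ 18) + 23*(-18+ 13)
= 100 + 15 - 115 = 0

Yes, collinear (determinant = 0)


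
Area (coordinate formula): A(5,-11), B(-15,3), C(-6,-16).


5*(3+ 16) = 95
-15*(-16+ 11) = 75
-6*(-11-3) = 84
sum = 254
Area = |254|/2 = 127.0000

127.0000 sq units


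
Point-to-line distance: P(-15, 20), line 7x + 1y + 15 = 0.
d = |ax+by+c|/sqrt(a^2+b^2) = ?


|7*(-15) + 1*20 + 15| = |-70| = 70
sqrt(49 + 1) = sqrt(50) = 7.0711
d = 70/sqrt(50) = 9.8995

9.8995


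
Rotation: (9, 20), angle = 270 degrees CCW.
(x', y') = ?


cos(270) = 0, sin(270) = -1
x' = 9*0 - 20*(-1) = 20
y' = 9*(-1) + 20*0 = -9

(20, -9)


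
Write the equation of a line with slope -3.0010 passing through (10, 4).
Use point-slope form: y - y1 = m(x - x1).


y - 4 = -3.0010(x - 10)
y = -3.0010x + 4 + 3.0010*10
y = -3.0010x + 34.0100

y = -3.0010x + 34.0100


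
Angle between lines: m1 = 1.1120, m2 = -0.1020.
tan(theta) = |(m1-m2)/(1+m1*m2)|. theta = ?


m1-m2 = 1.214
1+m1*m2 = 0.886576
tan(theta) = |1.214/0.886576| = 1.369313
theta = arctan(|1.214/0.886576|) = 53.8596 degrees (acute angle)

53.8596 degrees


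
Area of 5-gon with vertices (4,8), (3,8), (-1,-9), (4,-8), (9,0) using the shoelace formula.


sum(xi*y_{i+1}) = 4*8 + 3*(-9) - 1*(-8) + 4*0 + 9*8 = 85
sum(yi*x_{i+1}) = 8*3 + 8*(-1) - 9*4 - 8*9 + 0*4 = -92
Area = |85 + 92|/2 = 177/2 = 88.5000

88.5000 sq units


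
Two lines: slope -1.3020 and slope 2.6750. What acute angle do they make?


m1-m2 = -3.977
1+m1*m2 = -2.48285
tan(theta) = |-3.977/(-2.48285)| = 1.601788
theta = arctan(|-3.977/(-2.48285)|) = 58.0234 degrees (acute angle)

58.0234 degrees


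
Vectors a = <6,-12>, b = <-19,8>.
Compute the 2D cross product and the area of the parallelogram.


cross = 6*8 + 12*(-19) = 48 - 228 = -180
Parallelogram area = |-180| = 180

cross = -180, parallelogram area = 180


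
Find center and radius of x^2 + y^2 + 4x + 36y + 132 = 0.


h = -D/2 = -4/2 = -2
k = -E/2 = -36/2 = -18
r^2 = h^2 + k^2 - F = 4 + 324 - 132 = 196
r = 14

Center (-2, -18), radius = 14


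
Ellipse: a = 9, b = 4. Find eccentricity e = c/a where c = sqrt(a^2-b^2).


c = sqrt(81-16) = sqrt(65) = 8.0623
e = c/a = sqrt(65)/9 = 0.8958

e = 0.8958


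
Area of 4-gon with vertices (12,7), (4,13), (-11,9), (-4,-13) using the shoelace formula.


sum(xi*y_{i+1}) = 12*13 + 4*9 - 11*(-13) - 4*7 = 307
sum(yi*x_{i+1}) = 7*4 + 13*(-11) + 9*(-4) - 13*12 = -307
Area = |307 + 307|/2 = 614/2 = 307.0000

307.0000 sq units


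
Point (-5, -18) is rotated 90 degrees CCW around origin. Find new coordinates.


cos(90) = 0, sin(90) = 1
x' = -5*0 + 18*1 = 18
y' = -5*1 - 18*0 = -5

(18, -5)


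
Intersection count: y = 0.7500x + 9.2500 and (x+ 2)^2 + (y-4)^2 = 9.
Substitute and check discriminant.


Substitute y = 0.7500x + 9.2500: (x+ 2)^2 + (0.7500x+9.2500-4)^2 = 9
Expand to Ax^2 + Bx + C = 0, where b-k = 5.25
A = 1+m^2 = 1.5625
B = 2(m(b-k) - h) = 2(0.7500*5.25 + 2) = 11.875
C = h^2 + (b-k)^2 - r^2 = 4 + 27.5625 - 9 = 22.5625
disc = B^2-4AC = 141.0156 - 141.0156 = 0
disc = 0

1 intersection point (tangent)


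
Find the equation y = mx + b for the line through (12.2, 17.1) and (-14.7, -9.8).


m = (-26.9)/(-26.9) = 1.0000
b = y1 - m*x1 = 17.1 - (-26.9*12.2)/(-26.9) = 17.1 - 12.2000 = 4.9000

y = 1.0000x + 4.9000


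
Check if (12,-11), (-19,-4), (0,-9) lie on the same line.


12*(-4+ 9) - 19*(-9+ 11) + 0*(-11+ 4)
= 60 - 38 + 0 = 22

No, not collinear (determinant = 22)


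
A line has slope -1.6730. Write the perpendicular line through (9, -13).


Perpendicular slope = -1/m1 = -1/(-1.6730) = 0.5977
b2 = y0 - m2*x0 = -13 + 9/(-1.6730) = -13 - 5.3796 = -18.3796

y = 0.5977x - 18.3796


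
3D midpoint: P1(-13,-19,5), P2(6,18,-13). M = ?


Mx = (-13+6)/2 = -3.5000
My = (-19+18)/2 = -0.5000
Mz = (5- 13)/2 = -4.0000

M = (-3.5000, -0.5000, -4.0000)


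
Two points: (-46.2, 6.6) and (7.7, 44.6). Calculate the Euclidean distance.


dx = 7.7 + 46.2 = 53.9
dy = 44.6 - 6.6 = 38.0
d = sqrt(2905.21 + 1444.0) = sqrt(4349.21) = 65.9485

65.9485


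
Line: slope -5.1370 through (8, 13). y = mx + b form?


y - 13 = -5.1370(x - 8)
y = -5.1370x + 13 + 5.1370*8
y = -5.1370x + 54.0960

y = -5.1370x + 54.0960


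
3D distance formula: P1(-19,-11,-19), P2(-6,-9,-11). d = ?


dx=13, dy=2, dz=8
d = sqrt(169+4+64) = sqrt(237) = 15.3948

15.3948


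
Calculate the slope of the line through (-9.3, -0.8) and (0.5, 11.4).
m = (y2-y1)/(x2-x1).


dy = 11.4 + 0.8 = 12.2
dx = 0.5 + 9.3 = 9.8
m = 12.2/9.8 = 1.2449

m = 1.2449


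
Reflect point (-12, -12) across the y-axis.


Reflection rule for y-axis: (-x, y)
(-12, -12) -> (12, -12)

(12, -12)


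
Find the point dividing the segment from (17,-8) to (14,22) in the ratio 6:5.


Px = (6*14 + 5*17)/11 = 169/11 = 15.3636
Py = (6*22 + 5*(-8))/11 = 92/11 = 8.3636

P = (15.3636, 8.3636)


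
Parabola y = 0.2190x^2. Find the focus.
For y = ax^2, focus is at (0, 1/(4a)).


a = 0.2190
4a = 0.8760
focus = (0, 1/0.8760) = (0, 1.1416)

Focus = (0, 1.1416)


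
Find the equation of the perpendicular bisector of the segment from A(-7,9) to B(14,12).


Midpoint = (3.5, 10.5)
Slope of AB = dy/dx = 3/21 = 0.1429
Perp slope = -dx/dy = -21/3 = -7.0000
b = My - (perp slope)*Mx = 10.5 + (21*3.5)/3 = 10.5 + 24.5000 = 35.0000

y = -7.0000x + 35.0000


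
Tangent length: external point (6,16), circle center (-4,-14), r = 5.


d = sqrt((6+ 4)^2 + (16+ 14)^2) = sqrt(100+900) = 31.6228
L = sqrt(1000.0000 - 25) = sqrt(975.0000) = 31.2250

31.2250


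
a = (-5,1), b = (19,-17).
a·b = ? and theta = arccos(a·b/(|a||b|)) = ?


a·b = -5*19 + 1*(-17) = -95 - 17 = -112
|a| = sqrt(25+1) = 5.0990
|b| = sqrt(361+289) = 25.4951
cos(theta) = -112/(sqrt(26)*sqrt(650)) = -112/sqrt(16900) = -0.861538
theta = arccos(-112/sqrt(16900)) = 149.4898 degrees

a·b = -112, theta = 149.4898 deg


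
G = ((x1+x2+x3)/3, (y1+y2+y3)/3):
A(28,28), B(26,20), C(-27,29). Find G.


Gx = (28+26- 27)/3 = 27/3 = 9.0000
Gy = (28+20+29)/3 = 77/3 = 25.6667

G = (9.0000, 25.6667)


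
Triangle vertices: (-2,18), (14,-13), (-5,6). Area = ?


-2*(-13-6) = 38
14*(6-18) = -168
-5*(18+ 13) = -155
sum = -285
Area = |-285|/2 = 142.5000

142.5000 sq units


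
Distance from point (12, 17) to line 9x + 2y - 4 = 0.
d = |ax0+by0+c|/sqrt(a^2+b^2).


|9*12 + 2*17 - 4| = |138| = 138
sqrt(81 + 4) = sqrt(85) = 9.2195
d = 138/sqrt(85) = 14.9682

14.9682


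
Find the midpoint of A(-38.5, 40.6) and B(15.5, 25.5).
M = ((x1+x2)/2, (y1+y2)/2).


Mx = (-38.5 + 15.5)/2 = -23.0/2 = -11.5000
My = (40.6 + 25.5)/2 = 66.1/2 = 33.0500

(-11.5000, 33.0500)


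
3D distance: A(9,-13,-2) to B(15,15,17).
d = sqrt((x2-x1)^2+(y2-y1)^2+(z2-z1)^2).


dx=6, dy=28, dz=19
d = sqrt(36+784+361) = sqrt(1181) = 34.3657

34.3657


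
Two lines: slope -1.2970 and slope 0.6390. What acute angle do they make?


m1-m2 = -1.936
1+m1*m2 = 0.171217
tan(theta) = |-1.936/0.171217| = 11.307288
theta = arctan(|-1.936/0.171217|) = 84.9460 degrees (acute angle)

84.9460 degrees


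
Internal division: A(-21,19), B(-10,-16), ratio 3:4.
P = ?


Px = (3*(-10) + 4*(-21))/7 = -114/7 = -16.2857
Py = (3*(-16) + 4*19)/7 = 28/7 = 4.0000

P = (-16.2857, 4.0000)


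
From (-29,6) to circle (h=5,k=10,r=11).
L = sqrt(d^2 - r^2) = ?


d = sqrt((-29-5)^2 + (6-10)^2) = sqrt(1156+16) = 34.2345
L = sqrt(1172.0000 - 121) = sqrt(1051.0000) = 32.4191

32.4191


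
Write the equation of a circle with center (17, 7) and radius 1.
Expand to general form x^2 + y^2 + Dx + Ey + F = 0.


(x-17)^2 + (y-7)^2 = 1^2
D = -2h = -34, E = -2k = -14
F = h^2+k^2-r^2 = 289+49-1 = 337

x^2 + y^2 - 34x - 14y + 337 = 0


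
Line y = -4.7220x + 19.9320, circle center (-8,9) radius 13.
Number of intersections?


Substitute y = -4.7220x + 19.9320: (x+ 8)^2 + (-4.7220x+19.9320-9)^2 = 169
Expand to Ax^2 + Bx + C = 0, where b-k = 10.932
A = 1+m^2 = 23.297284
B = 2(m(b-k) - h) = 2(-4.7220*10.932 + 8) = -87.241808
C = h^2 + (b-k)^2 - r^2 = 64 + 119.508624 - 169 = 14.508624
disc = B^2-4AC = 7611.1331 - 1352.0461 = 6259.0870
disc > 0

2 intersection points


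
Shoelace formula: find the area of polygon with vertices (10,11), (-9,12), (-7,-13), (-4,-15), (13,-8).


sum(xi*y_{i+1}) = 10*12 - 9*(-13) - 7*(-15) - 4*(-8) + 13*11 = 517
sum(yi*x_{i+1}) = 11*(-9) + 12*(-7) - 13*(-4) - 15*13 - 8*10 = -406
Area = |517 + 406|/2 = 923/2 = 461.5000

461.5000 sq units


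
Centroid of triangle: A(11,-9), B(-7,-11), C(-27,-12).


Gx = (11- 7- 27)/3 = -23/3 = -7.6667
Gy = (-9- 11- 12)/3 = -32/3 = -10.6667

G = (-7.6667, -10.6667)


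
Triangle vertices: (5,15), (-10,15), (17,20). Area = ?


5*(15-20) = -25
-10*(20-15) = -50
17*(15-15) = 0
sum = -75
Area = |-75|/2 = 37.5000

37.5000 sq units


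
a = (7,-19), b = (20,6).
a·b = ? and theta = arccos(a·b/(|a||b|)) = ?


a·b = 7*20 - 19*6 = 140 - 114 = 26
|a| = sqrt(49+361) = 20.2485
|b| = sqrt(400+36) = 20.8806
cos(theta) = 26/(sqrt(410)*sqrt(436)) = 26/sqrt(178760) = 0.061495
theta = arccos(26/sqrt(178760)) = 86.4744 degrees

a·b = 26, theta = 86.4744 deg


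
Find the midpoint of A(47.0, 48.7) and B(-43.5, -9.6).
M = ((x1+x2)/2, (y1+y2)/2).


Mx = (47.0 - 43.5)/2 = 3.5/2 = 1.7500
My = (48.7 - 9.6)/2 = 39.1/2 = 19.5500

(1.7500, 19.5500)


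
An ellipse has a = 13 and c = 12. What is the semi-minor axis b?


b^2 = 13^2 - (12)^2 = 169 - 144 = 25
b = sqrt(25) = 5

b = 5


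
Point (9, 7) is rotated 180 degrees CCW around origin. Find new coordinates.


cos(180) = -1, sin(180) = 0
x' = 9*(-1) - 7*0 = -9
y' = 9*0 + 7*(-1) = -7

(-9, -7)


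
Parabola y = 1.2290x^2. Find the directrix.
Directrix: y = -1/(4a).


a = 1.2290
1/(4a) = 0.2034
directrix: y = -0.2034 = -0.2034

y = -0.2034


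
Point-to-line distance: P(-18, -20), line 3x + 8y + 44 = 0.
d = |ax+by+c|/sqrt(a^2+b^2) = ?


|3*(-18) + 8*(-20) + 44| = |-170| = 170
sqrt(9 + 64) = sqrt(73) = 8.5440
d = 170/sqrt(73) = 19.8970

19.8970


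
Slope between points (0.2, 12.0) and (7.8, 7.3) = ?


dy = 7.3 - 12.0 = -4.7
dx = 7.8 - 0.2 = 7.6
m = -4.7/7.6 = -0.6184

m = -0.6184


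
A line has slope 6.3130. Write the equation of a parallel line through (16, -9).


Parallel lines have equal slopes.
m2 = 6.3130
b2 = -9 - 6.3130*16 = -110.0080

y = 6.3130x - 110.0080


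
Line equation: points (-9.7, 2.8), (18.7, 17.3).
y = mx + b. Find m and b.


m = (14.5)/(28.4) = 0.5106
b = y1 - m*x1 = 2.8 - (14.5*(-9.7))/(28.4) = 2.8 + 4.9525 = 7.7525

y = 0.5106x + 7.7525


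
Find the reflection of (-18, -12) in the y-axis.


Reflection rule for y-axis: (-x, y)
(-18, -12) -> (18, -12)

(18, -12)


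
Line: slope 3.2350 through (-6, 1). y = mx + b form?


y - 1 = 3.2350(x + 6)
y = 3.2350x + 1 - 3.2350*(-6)
y = 3.2350x + 20.4100

y = 3.2350x + 20.4100


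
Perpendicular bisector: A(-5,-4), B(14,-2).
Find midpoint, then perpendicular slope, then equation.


Midpoint = (4.5, -3)
Slope of AB = dy/dx = 2/19 = 0.1053
Perp slope = -dx/dy = -19/2 = -9.5000
b = My - (perp slope)*Mx = -3 + (19*4.5)/2 = -3 + 42.7500 = 39.7500

y = -9.5000x + 39.7500


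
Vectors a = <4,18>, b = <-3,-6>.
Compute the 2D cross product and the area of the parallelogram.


cross = 4*(-6) - 18*(-3) = -24 + 54 = 30
Parallelogram area = |30| = 30

cross = 30, parallelogram area = 30


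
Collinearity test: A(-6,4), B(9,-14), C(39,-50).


-6*(-14+ 50) + 9*(-50-4) + 39*(4+ 14)
= -216 - 486 + 702 = 0

Yes, collinear (determinant = 0)


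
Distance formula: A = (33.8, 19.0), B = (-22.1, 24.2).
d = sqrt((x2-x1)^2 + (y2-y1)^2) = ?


dx = -22.1 - 33.8 = -55.9
dy = 24.2 - 19.0 = 5.2
d = sqrt(3124.81 + 27.04) = sqrt(3151.85) = 56.1413

56.1413


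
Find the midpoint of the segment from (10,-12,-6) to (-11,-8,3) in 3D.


Mx = (10- 11)/2 = -0.5000
My = (-12- 8)/2 = -10.0000
Mz = (-6+3)/2 = -1.5000

M = (-0.5000, -10.0000, -1.5000)


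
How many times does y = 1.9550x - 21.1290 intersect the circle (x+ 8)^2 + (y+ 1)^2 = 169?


Substitute y = 1.9550x - 21.1290: (x+ 8)^2 + (1.9550x- 21.1290+ 1)^2 = 169
Expand to Ax^2 + Bx + C = 0, where b-k = -20.129
A = 1+m^2 = 4.822025
B = 2(m(b-k) - h) = 2(1.9550*(-20.129) + 8) = -62.70439
C = h^2 + (b-k)^2 - r^2 = 64 + 405.176641 - 169 = 300.176641
disc = B^2-4AC = 3931.8405 - 5789.8371 = -1857.9966
disc < 0

0 intersection points


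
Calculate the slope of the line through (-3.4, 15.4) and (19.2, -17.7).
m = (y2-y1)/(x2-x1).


dy = -17.7 - 15.4 = -33.1
dx = 19.2 + 3.4 = 22.6
m = -33.1/22.6 = -1.4646

m = -1.4646


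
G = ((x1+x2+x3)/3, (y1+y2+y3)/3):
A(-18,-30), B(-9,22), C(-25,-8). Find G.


Gx = (-18- 9- 25)/3 = -52/3 = -17.3333
Gy = (-30+22- 8)/3 = -16/3 = -5.3333

G = (-17.3333, -5.3333)


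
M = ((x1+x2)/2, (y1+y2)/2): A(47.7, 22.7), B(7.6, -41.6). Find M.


Mx = (47.7 + 7.6)/2 = 55.3/2 = 27.6500
My = (22.7 - 41.6)/2 = -18.9/2 = -9.4500

(27.6500, -9.4500)


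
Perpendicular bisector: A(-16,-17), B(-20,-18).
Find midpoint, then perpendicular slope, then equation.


Midpoint = (-18, -17.5)
Slope of AB = dy/dx = -1/(-4) = 0.2500
Perp slope = -dx/dy = -4/1 = -4.0000
b = My - (perp slope)*Mx = -17.5 + (-4*(-18))/(-1) = -17.5 - 72.0000 = -89.5000

y = -4.0000x - 89.5000


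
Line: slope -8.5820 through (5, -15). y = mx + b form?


y + 15 = -8.5820(x - 5)
y = -8.5820x - 15 + 8.5820*5
y = -8.5820x + 27.9100

y = -8.5820x + 27.9100


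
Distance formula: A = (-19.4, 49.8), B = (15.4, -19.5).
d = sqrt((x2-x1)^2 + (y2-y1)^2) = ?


dx = 15.4 + 19.4 = 34.8
dy = -19.5 - 49.8 = -69.3
d = sqrt(1211.04 + 4802.49) = sqrt(6013.53) = 77.5470

77.5470


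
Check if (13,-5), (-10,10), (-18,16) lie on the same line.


13*(10-16) - 10*(16+ 5) - 18*(-5-10)
= -78 - 210 + 270 = -18

No, not collinear (determinant = -18)


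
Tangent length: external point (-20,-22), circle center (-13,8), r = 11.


d = sqrt((-20+ 13)^2 + (-22-8)^2) = sqrt(49+900) = 30.8058
L = sqrt(949.0000 - 121) = sqrt(828.0000) = 28.7750

28.7750


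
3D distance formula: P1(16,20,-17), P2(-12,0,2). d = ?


dx=-28, dy=-20, dz=19
d = sqrt(784+400+361) = sqrt(1545) = 39.3065

39.3065


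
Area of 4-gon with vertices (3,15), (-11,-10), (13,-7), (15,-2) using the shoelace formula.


sum(xi*y_{i+1}) = 3*(-10) - 11*(-7) + 13*(-2) + 15*15 = 246
sum(yi*x_{i+1}) = 15*(-11) - 10*13 - 7*15 - 2*3 = -406
Area = |246 + 406|/2 = 652/2 = 326.0000

326.0000 sq units


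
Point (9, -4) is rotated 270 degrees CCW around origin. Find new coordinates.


cos(270) = 0, sin(270) = -1
x' = 9*0 + 4*(-1) = -4
y' = 9*(-1) - 4*0 = -9

(-4, -9)


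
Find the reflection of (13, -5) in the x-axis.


Reflection rule for x-axis: (x, -y)
(13, -5) -> (13, 5)

(13, 5)


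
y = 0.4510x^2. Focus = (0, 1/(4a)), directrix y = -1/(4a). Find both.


a = 0.4510
1/(4a) = 0.5543
Focus = (0, 0.5543)
Directrix: y = -0.5543

Focus = (0, 0.5543), Directrix: y = -0.5543


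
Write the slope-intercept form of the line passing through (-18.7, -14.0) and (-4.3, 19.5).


m = (33.5)/(14.4) = 2.3264
b = y1 - m*x1 = -14.0 - (33.5*(-18.7))/(14.4) = -14.0 + 43.5035 = 29.5035

y = 2.3264x + 29.5035


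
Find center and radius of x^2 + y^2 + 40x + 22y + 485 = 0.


h = -D/2 = -40/2 = -20
k = -E/2 = -22/2 = -11
r^2 = h^2 + k^2 - F = 400 + 121 - 485 = 36
r = 6

Center (-20, -11), radius = 6
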